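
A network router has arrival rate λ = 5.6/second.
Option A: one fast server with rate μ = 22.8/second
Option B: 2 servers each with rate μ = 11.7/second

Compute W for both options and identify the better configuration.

Option A: single server μ = 22.8 (M/M/1)
  ρ_A = 5.6/22.8 = 0.2456
  W_A = 1/(μ-λ) = 1/(22.8-5.6) = 1/17.20 = 0.05814

Option B: 2 servers μ = 11.7 (M/M/2)
  ρ_B = λ/(cμ) = 5.6/(2×11.7) = 0.2393
  Offered load a = λ/μ = cρ = 5.6/11.7 = 0.4786
  P₀ = [ Σₙ₌₀^1 aⁿ/n! + a^2/(2!(1-ρ)) ]⁻¹
  Σ = a^0/0! + a^1/1! = 1.0000 + 0.4786 = 1.4786
  a^2/(2!(1-ρ)) = 0.2291/(2 × 0.7607) = 0.1506
  P₀ = 1/(1.4786 + 0.1506) = 0.6138
  Lq = P₀·a^2·ρ / (2!(1-ρ)²) = 0.6138 × 0.2291 × 0.2393 / (2 × 0.5786) = 0.02908
  Wq_B = Lq/λ = 0.0290777/5.6 = 0.005192
  W_B = Wq_B + 1/μ = 0.005192 + 0.08547 = 0.09066

Since W_A = 0.05814 < W_B = 0.09066, Option A (single fast server) has the shorter time in system.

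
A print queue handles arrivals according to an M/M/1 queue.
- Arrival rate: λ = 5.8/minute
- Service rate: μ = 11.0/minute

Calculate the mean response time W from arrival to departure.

First, compute utilization: ρ = λ/μ = 5.8/11.0 = 0.5273
For M/M/1: W = 1/(μ-λ)
W = 1/(11.0-5.8) = 1/5.20
W = 0.1923 minutes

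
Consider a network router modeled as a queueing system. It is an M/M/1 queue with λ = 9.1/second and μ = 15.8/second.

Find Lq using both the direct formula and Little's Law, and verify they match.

Method 1 (direct): Lq = λ²/(μ(μ-λ)) = 82.81/(15.8 × 6.70) = 0.7823

Method 2 (Little's Law):
W = 1/(μ-λ) = 1/6.70 = 0.149254
Wq = W - 1/μ = 0.149254 - 0.0632911 = 0.085963
Lq = λWq = 9.1 × 0.085963 = 0.7823 ✔ (matches Method 1)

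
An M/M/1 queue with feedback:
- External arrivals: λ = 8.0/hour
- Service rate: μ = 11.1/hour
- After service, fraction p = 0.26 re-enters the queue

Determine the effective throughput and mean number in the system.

Effective arrival rate: λ_eff = λ/(1-p) = 8.0/(1-0.26) = 8.0/0.74 = 10.8108108
ρ = λ_eff/μ = 10.8108108/11.1 = 0.97394692
L = ρ/(1-ρ) = 0.97394692/(1-0.97394692) = 37.3832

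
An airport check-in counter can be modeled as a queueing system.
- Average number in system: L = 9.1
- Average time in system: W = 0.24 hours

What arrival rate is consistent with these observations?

Little's Law: L = λW, so λ = L/W
λ = 9.1/0.24 = 37.9167 passengers/hour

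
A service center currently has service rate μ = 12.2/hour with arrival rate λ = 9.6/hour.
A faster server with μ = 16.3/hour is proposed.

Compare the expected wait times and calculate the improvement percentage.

System 1: ρ₁ = 9.6/12.2 = 0.7869, W₁ = 1/(12.2-9.6) = 0.384615
System 2: ρ₂ = 9.6/16.3 = 0.5890, W₂ = 1/(16.3-9.6) = 0.149254
Improvement: (W₁-W₂)/W₁ = (0.384615-0.149254)/0.384615 = 61.19%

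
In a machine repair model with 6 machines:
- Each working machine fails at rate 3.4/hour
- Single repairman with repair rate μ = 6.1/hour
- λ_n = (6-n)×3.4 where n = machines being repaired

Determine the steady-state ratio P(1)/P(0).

P(1)/P(0) = ∏_{i=0}^{1-1} λ_i/μ_{i+1}
= (6-0)×3.4/6.1
= 3.3443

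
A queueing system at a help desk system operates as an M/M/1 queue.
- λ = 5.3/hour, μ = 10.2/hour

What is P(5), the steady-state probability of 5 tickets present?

ρ = λ/μ = 5.3/10.2 = 0.51961
P(n) = (1-ρ)ρⁿ
P(5) = (1-0.51961) × 0.51961^5
P(5) = 0.4804 × 0.03788
P(5) = 0.01820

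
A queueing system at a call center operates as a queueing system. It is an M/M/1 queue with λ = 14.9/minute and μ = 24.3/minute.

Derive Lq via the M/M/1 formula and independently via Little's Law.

Method 1 (direct): Lq = λ²/(μ(μ-λ)) = 222.01/(24.3 × 9.40) = 0.9719

Method 2 (Little's Law):
W = 1/(μ-λ) = 1/9.40 = 0.10638
Wq = W - 1/μ = 0.10638 - 0.041152 = 0.06523
Lq = λWq = 14.9 × 0.06523 = 0.9719 ✔ (matches Method 1)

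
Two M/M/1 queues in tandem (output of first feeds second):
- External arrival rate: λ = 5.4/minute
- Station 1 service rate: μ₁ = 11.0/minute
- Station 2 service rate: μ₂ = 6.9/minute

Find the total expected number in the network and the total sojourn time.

By Jackson's theorem, each station behaves as independent M/M/1.
Station 1: ρ₁ = 5.4/11.0 = 0.4909, L₁ = ρ₁/(1-ρ₁) = λ/(μ₁-λ) = 5.4/5.60 = 0.9643
Station 2: ρ₂ = 5.4/6.9 = 0.7826, L₂ = ρ₂/(1-ρ₂) = λ/(μ₂-λ) = 5.4/1.50 = 3.6000
Total: L = L₁ + L₂ = 0.9643 + 3.6000 = 4.5643
W = L/λ = 4.5643/5.4 = 0.8452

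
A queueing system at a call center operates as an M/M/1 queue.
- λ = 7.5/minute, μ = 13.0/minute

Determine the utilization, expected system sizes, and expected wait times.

Step 1: ρ = λ/μ = 7.5/13.0 = 0.5769
Step 2: L = λ/(μ-λ) = 7.5/5.50 = 1.3636
Step 3: Lq = λ²/(μ(μ-λ)) = 56.25/(13.0×5.50) = 0.7867
Step 4: W = 1/(μ-λ) = 1/5.50 = 0.181818
Step 5: Wq = λ/(μ(μ-λ)) = 7.5/(13.0×5.50) = 0.1049
Step 6: P(0) = 1-ρ = 0.4231
Verify: L = λW = 7.5×0.181818 = 1.3636 ✔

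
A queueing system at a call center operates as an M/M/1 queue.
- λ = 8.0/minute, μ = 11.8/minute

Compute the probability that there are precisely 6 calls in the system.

ρ = λ/μ = 8.0/11.8 = 0.67797
P(n) = (1-ρ)ρⁿ
P(6) = (1-0.67797) × 0.67797^6
P(6) = 0.3220 × 0.09711
P(6) = 0.03127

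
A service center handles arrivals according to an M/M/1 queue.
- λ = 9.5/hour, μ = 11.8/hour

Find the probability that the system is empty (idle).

ρ = λ/μ = 9.5/11.8 = 0.8051
P(0) = 1 - ρ = 1 - 0.8051 = 0.1949
The server is idle 19.49% of the time.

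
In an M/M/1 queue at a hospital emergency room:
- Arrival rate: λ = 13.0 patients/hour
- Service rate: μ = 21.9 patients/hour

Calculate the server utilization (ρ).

Server utilization: ρ = λ/μ
ρ = 13.0/21.9 = 0.5936
The server is busy 59.36% of the time.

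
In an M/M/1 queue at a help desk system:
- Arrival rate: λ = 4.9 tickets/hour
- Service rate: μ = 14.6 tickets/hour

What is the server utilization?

Server utilization: ρ = λ/μ
ρ = 4.9/14.6 = 0.3356
The server is busy 33.56% of the time.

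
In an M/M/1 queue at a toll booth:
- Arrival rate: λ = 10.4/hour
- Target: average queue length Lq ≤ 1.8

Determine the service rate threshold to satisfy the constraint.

For M/M/1: Lq = λ²/(μ(μ-λ))
Need Lq ≤ 1.8, i.e. μ(μ-λ) ≥ λ²/1.8
μ² - 10.4μ - 108.16/1.8 ≥ 0  →  μ² - 10.4μ - 60.0889 ≥ 0
Quadratic formula (positive root): μ = [λ + √(λ² + 4×60.0889)]/2
Discriminant: 108.16 + 4×60.0889 = 348.5156, √348.5156 = 18.6686
μ ≥ (10.4 + 18.6686)/2 = 14.5343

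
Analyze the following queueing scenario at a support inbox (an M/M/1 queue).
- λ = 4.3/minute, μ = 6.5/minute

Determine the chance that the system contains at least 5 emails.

ρ = λ/μ = 4.3/6.5 = 0.6615
P(N ≥ n) = ρⁿ
P(N ≥ 5) = 0.6615^5
P(N ≥ 5) = 0.1267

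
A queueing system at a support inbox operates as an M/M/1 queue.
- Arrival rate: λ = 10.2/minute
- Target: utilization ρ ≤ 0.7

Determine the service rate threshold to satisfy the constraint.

ρ = λ/μ, so μ = λ/ρ
μ ≥ 10.2/0.7 = 14.5714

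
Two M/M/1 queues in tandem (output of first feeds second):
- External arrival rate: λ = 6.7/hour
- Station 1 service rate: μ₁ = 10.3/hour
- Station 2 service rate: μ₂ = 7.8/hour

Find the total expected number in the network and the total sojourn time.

By Jackson's theorem, each station behaves as independent M/M/1.
Station 1: ρ₁ = 6.7/10.3 = 0.6505, L₁ = ρ₁/(1-ρ₁) = λ/(μ₁-λ) = 6.7/3.60 = 1.8611
Station 2: ρ₂ = 6.7/7.8 = 0.8590, L₂ = ρ₂/(1-ρ₂) = λ/(μ₂-λ) = 6.7/1.10 = 6.0909
Total: L = L₁ + L₂ = 1.8611 + 6.0909 = 7.9520
W = L/λ = 7.9520/6.7 = 1.1869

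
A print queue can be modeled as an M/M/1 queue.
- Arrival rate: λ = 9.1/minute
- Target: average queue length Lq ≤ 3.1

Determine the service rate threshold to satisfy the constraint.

For M/M/1: Lq = λ²/(μ(μ-λ))
Need Lq ≤ 3.1, i.e. μ(μ-λ) ≥ λ²/3.1
μ² - 9.1μ - 82.81/3.1 ≥ 0  →  μ² - 9.1μ - 26.7129 ≥ 0
Quadratic formula (positive root): μ = [λ + √(λ² + 4×26.7129)]/2
Discriminant: 82.81 + 4×26.7129 = 189.6616, √189.6616 = 13.7718
μ ≥ (9.1 + 13.7718)/2 = 11.4359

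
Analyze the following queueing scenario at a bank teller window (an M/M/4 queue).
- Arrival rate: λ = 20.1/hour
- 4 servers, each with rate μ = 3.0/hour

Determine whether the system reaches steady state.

Stability requires ρ = λ/(cμ) < 1
ρ = 20.1/(4 × 3.0) = 20.1/12.00 = 1.6750
Since 1.6750 ≥ 1, the system is UNSTABLE.
Need c > λ/μ = 20.1/3.0 = 6.70.
Minimum servers needed: c = 7.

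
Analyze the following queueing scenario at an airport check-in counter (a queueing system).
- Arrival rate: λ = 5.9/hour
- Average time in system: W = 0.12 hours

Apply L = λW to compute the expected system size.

Little's Law: L = λW
L = 5.9 × 0.12 = 0.7080 passengers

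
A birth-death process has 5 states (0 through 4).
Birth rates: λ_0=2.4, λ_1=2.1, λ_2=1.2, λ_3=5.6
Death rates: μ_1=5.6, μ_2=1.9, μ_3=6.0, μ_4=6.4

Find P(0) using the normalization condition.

Ratios P(n)/P(0) = (λ₀···λₙ₋₁)/(μ₁···μₙ):
P(1)/P(0) = (2.4)/(5.6) = 0.4286
P(2)/P(0) = (2.4×2.1)/(5.6×1.9) = 0.4737
P(3)/P(0) = (2.4×2.1×1.2)/(5.6×1.9×6.0) = 0.09474
P(4)/P(0) = (2.4×2.1×1.2×5.6)/(5.6×1.9×6.0×6.4) = 0.08289

Normalization: ∑ P(n) = 1
P(0) × (1.0000 + 0.4286 + 0.4737 + 0.09474 + 0.08289) = 1
P(0) × 2.0799 = 1
P(0) = 1/2.0799 = 0.4808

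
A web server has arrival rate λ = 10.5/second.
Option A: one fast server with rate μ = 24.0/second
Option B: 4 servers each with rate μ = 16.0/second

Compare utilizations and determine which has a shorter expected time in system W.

Option A: single server μ = 24.0 (M/M/1)
  ρ_A = 10.5/24.0 = 0.4375
  W_A = 1/(μ-λ) = 1/(24.0-10.5) = 1/13.50 = 0.07407

Option B: 4 servers μ = 16.0 (M/M/4)
  ρ_B = λ/(cμ) = 10.5/(4×16.0) = 0.1641
  Offered load a = λ/μ = cρ = 10.5/16.0 = 0.6562
  P₀ = [ Σₙ₌₀^3 aⁿ/n! + a^4/(4!(1-ρ)) ]⁻¹
  Σ = a^0/0! + a^1/1! + a^2/2! + a^3/3! = 1.0000 + 0.65625 + 0.21533 + 0.047104 = 1.9187
  a^4/(4!(1-ρ)) = 0.18547/(24 × 0.83594) = 0.009245
  P₀ = 1/(1.9187 + 0.009245) = 0.5187
  Lq = P₀·a^4·ρ / (4!(1-ρ)²) = 0.51869 × 0.18547 × 0.16406 / (24 × 0.69879) = 0.0009411
  Wq_B = Lq/λ = 0.0009411/10.5 = 0.00008963
  W_B = Wq_B + 1/μ = 0.00008963 + 0.06250 = 0.06259

Since W_B = 0.06259 < W_A = 0.07407, Option B (multiple servers) has the shorter time in system.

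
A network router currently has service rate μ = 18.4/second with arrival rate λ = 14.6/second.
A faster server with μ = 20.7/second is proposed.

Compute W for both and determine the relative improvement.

System 1: ρ₁ = 14.6/18.4 = 0.7935, W₁ = 1/(18.4-14.6) = 0.2631579
System 2: ρ₂ = 14.6/20.7 = 0.7053, W₂ = 1/(20.7-14.6) = 0.1639344
Improvement: (W₁-W₂)/W₁ = (0.2631579-0.1639344)/0.2631579 = 37.70%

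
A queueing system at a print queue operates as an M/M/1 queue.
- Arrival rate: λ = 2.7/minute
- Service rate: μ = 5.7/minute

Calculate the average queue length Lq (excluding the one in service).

ρ = λ/μ = 2.7/5.7 = 0.4737
For M/M/1: Lq = λ²/(μ(μ-λ))
Lq = 7.29/(5.7 × 3.00)
Lq = 0.4263 jobs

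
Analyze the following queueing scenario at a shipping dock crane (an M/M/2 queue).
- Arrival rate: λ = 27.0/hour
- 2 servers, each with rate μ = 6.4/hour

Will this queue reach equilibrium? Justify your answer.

Stability requires ρ = λ/(cμ) < 1
ρ = 27.0/(2 × 6.4) = 27.0/12.80 = 2.1094
Since 2.1094 ≥ 1, the system is UNSTABLE.
Need c > λ/μ = 27.0/6.4 = 4.22.
Minimum servers needed: c = 5.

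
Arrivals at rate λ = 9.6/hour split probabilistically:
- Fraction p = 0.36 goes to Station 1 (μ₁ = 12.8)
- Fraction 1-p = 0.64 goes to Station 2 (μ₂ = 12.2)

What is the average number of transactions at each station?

Effective rates: λ₁ = 9.6×0.36 = 3.456, λ₂ = 9.6×0.64 = 6.144
Station 1: ρ₁ = 3.456/12.8 = 0.2700, L₁ = ρ₁/(1-ρ₁) = 0.2700/(1-0.2700) = 0.3699
Station 2: ρ₂ = 6.144/12.2 = 0.5036, L₂ = ρ₂/(1-ρ₂) = 0.5036/(1-0.5036) = 1.0145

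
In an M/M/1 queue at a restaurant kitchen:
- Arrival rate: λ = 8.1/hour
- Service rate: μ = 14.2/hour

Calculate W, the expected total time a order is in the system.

First, compute utilization: ρ = λ/μ = 8.1/14.2 = 0.5704
For M/M/1: W = 1/(μ-λ)
W = 1/(14.2-8.1) = 1/6.10
W = 0.1639 hours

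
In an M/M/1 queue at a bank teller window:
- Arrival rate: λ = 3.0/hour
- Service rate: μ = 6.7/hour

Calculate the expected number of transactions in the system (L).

ρ = λ/μ = 3.0/6.7 = 0.4478
For M/M/1: L = λ/(μ-λ)
L = 3.0/(6.7-3.0) = 3.0/3.70
L = 0.8108 transactions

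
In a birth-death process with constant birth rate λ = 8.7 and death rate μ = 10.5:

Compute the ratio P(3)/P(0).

For constant rates: P(n)/P(0) = (λ/μ)^n
P(3)/P(0) = (8.7/10.5)^3 = 0.82857^3 = 0.5688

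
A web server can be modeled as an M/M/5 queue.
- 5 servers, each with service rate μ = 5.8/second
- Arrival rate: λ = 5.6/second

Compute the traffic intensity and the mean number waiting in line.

Traffic intensity: ρ = λ/(cμ) = 5.6/(5×5.8) = 0.1931
Since ρ = 0.1931 < 1, system is stable.
Offered load a = λ/μ = cρ = 5.6/5.8 = 0.9655
P₀ = [ Σₙ₌₀^4 aⁿ/n! + a^5/(5!(1-ρ)) ]⁻¹
Σ = a^0/0! + a^1/1! + a^2/2! + a^3/3! + a^4/4! = 1.0000 + 0.96552 + 0.46611 + 0.15001 + 0.036210 = 2.6179
a^5/(5!(1-ρ)) = 0.8391/(120 × 0.8069) = 0.008666
P₀ = 1/(2.6179 + 0.008666) = 0.3807
Lq = P₀·a^5·ρ / (5!(1-ρ)²) = 0.38073 × 0.83907 × 0.19310 / (120 × 0.65108) = 0.0007896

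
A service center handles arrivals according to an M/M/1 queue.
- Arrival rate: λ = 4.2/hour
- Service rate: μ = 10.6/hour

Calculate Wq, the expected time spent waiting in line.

First, compute utilization: ρ = λ/μ = 4.2/10.6 = 0.3962
For M/M/1: Wq = λ/(μ(μ-λ))
Wq = 4.2/(10.6 × (10.6-4.2))
Wq = 4.2/(10.6 × 6.40)
Wq = 0.06191 hours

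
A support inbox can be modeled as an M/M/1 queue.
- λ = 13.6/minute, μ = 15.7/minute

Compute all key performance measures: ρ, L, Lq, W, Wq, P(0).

Step 1: ρ = λ/μ = 13.6/15.7 = 0.8662
Step 2: L = λ/(μ-λ) = 13.6/2.10 = 6.4762
Step 3: Lq = λ²/(μ(μ-λ)) = 184.96/(15.7×2.10) = 5.6099
Step 4: W = 1/(μ-λ) = 1/2.10 = 0.47619
Step 5: Wq = λ/(μ(μ-λ)) = 13.6/(15.7×2.10) = 0.4125
Step 6: P(0) = 1-ρ = 0.1338
Verify: L = λW = 13.6×0.47619 = 6.4762 ✔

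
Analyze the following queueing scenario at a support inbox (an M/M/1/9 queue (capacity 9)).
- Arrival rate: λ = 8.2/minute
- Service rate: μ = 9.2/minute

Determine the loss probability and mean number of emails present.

ρ = λ/μ = 8.2/9.2 = 0.8913
P₀ = (1-ρ)/(1-ρ^(K+1)) = (1-0.8913)/(1-0.8913^10) = 0.1087/0.6836 = 0.1590
P_K = P₀×ρ^K = 0.15901 × 0.8913^9 = 0.15901 × 0.35499 = 0.05645
Blocking probability P_9 = 0.05645 (5.64%)
L = ρ[1 - (K+1)ρ^K + Kρ^(K+1)] / [(1-ρ)(1-ρ^(K+1))]
L = 0.8913 × (1 - 10×0.354989 + 9×0.316402) / ((1 - 0.8913) × (1 - 0.316402)) = 3.5712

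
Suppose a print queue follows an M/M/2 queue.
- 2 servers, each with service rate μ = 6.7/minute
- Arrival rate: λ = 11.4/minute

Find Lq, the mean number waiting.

Traffic intensity: ρ = λ/(cμ) = 11.4/(2×6.7) = 0.8507
Since ρ = 0.8507 < 1, system is stable.
Offered load a = λ/μ = cρ = 11.4/6.7 = 1.7015
P₀ = [ Σₙ₌₀^1 aⁿ/n! + a^2/(2!(1-ρ)) ]⁻¹
Σ = a^0/0! + a^1/1! = 1.0000 + 1.7015 = 2.7015
a^2/(2!(1-ρ)) = 2.89508/(2 × 0.149254) = 9.6985
P₀ = 1/(2.7015 + 9.6985) = 0.08065
Lq = P₀·a^2·ρ / (2!(1-ρ)²) = 0.080645 × 2.8951 × 0.85075 / (2 × 0.022277) = 4.4582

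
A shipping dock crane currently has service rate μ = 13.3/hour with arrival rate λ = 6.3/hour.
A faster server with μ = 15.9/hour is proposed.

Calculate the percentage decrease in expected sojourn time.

System 1: ρ₁ = 6.3/13.3 = 0.4737, W₁ = 1/(13.3-6.3) = 0.1429
System 2: ρ₂ = 6.3/15.9 = 0.3962, W₂ = 1/(15.9-6.3) = 0.1042
Improvement: (W₁-W₂)/W₁ = (0.1429-0.1042)/0.1429 = 27.08%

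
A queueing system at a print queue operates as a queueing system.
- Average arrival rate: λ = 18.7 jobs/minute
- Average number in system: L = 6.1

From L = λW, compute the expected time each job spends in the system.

Little's Law: L = λW, so W = L/λ
W = 6.1/18.7 = 0.3262 minutes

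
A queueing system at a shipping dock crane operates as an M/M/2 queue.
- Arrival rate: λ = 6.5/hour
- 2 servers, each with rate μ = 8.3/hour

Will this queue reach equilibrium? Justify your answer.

Stability requires ρ = λ/(cμ) < 1
ρ = 6.5/(2 × 8.3) = 6.5/16.60 = 0.3916
Since 0.3916 < 1, the system is STABLE.
The servers are busy 39.16% of the time.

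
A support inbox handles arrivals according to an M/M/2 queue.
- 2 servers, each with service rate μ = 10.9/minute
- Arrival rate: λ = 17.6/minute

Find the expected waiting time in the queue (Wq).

Traffic intensity: ρ = λ/(cμ) = 17.6/(2×10.9) = 0.8073
Since ρ = 0.8073 < 1, system is stable.
Offered load a = λ/μ = cρ = 17.6/10.9 = 1.6147
P₀ = [ Σₙ₌₀^1 aⁿ/n! + a^2/(2!(1-ρ)) ]⁻¹
Σ = a^0/0! + a^1/1! = 1.0000 + 1.6147 = 2.6147
a^2/(2!(1-ρ)) = 2.6072/(2 × 0.19266) = 6.7663
P₀ = 1/(2.6147 + 6.7663) = 0.1066
Lq = P₀·a^2·ρ / (2!(1-ρ)²) = 0.10660 × 2.6072 × 0.80734 / (2 × 0.037118) = 3.0225
Wq = Lq/λ = 3.0225/17.6 = 0.1717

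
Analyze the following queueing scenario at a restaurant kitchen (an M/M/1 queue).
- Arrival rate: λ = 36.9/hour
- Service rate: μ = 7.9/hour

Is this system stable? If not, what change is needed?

Stability requires ρ = λ/(cμ) < 1
ρ = 36.9/(1 × 7.9) = 36.9/7.90 = 4.6709
Since 4.6709 ≥ 1, the system is UNSTABLE.
Queue grows without bound. Need μ > λ = 36.9.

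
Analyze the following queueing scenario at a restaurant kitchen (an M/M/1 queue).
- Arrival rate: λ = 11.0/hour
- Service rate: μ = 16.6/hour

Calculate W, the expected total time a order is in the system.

First, compute utilization: ρ = λ/μ = 11.0/16.6 = 0.6627
For M/M/1: W = 1/(μ-λ)
W = 1/(16.6-11.0) = 1/5.60
W = 0.1786 hours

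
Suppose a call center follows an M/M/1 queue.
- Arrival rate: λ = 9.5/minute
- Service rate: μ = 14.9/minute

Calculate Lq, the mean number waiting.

ρ = λ/μ = 9.5/14.9 = 0.6376
For M/M/1: Lq = λ²/(μ(μ-λ))
Lq = 90.25/(14.9 × 5.40)
Lq = 1.1217 calls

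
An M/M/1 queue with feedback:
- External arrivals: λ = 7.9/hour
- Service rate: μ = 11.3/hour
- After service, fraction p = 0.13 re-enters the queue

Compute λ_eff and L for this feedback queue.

Effective arrival rate: λ_eff = λ/(1-p) = 7.9/(1-0.13) = 7.9/0.87 = 9.0805
ρ = λ_eff/μ = 9.0805/11.3 = 0.80358
L = ρ/(1-ρ) = 0.80358/(1-0.80358) = 4.0911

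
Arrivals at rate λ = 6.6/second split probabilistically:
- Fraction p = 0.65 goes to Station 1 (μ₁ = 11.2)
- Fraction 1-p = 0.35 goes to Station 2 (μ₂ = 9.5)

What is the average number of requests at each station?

Effective rates: λ₁ = 6.6×0.65 = 4.29, λ₂ = 6.6×0.35 = 2.31
Station 1: ρ₁ = 4.29/11.2 = 0.383036, L₁ = ρ₁/(1-ρ₁) = 0.383036/(1-0.383036) = 0.6208
Station 2: ρ₂ = 2.31/9.5 = 0.24316, L₂ = ρ₂/(1-ρ₂) = 0.24316/(1-0.24316) = 0.3213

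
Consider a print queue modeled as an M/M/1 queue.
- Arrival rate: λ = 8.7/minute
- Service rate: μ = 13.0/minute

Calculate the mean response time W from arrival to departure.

First, compute utilization: ρ = λ/μ = 8.7/13.0 = 0.6692
For M/M/1: W = 1/(μ-λ)
W = 1/(13.0-8.7) = 1/4.30
W = 0.2326 minutes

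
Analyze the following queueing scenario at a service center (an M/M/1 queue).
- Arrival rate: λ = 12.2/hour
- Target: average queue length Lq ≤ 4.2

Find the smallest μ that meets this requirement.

For M/M/1: Lq = λ²/(μ(μ-λ))
Need Lq ≤ 4.2, i.e. μ(μ-λ) ≥ λ²/4.2
μ² - 12.2μ - 148.84/4.2 ≥ 0  →  μ² - 12.2μ - 35.4381 ≥ 0
Quadratic formula (positive root): μ = [λ + √(λ² + 4×35.4381)]/2
Discriminant: 148.84 + 4×35.4381 = 290.5924, √290.5924 = 17.0468
μ ≥ (12.2 + 17.0468)/2 = 14.6234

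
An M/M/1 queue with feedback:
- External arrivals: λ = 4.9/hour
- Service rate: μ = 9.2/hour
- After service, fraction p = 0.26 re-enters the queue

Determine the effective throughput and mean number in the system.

Effective arrival rate: λ_eff = λ/(1-p) = 4.9/(1-0.26) = 4.9/0.74 = 6.6216
ρ = λ_eff/μ = 6.6216/9.2 = 0.71974
L = ρ/(1-ρ) = 0.71974/(1-0.71974) = 2.5681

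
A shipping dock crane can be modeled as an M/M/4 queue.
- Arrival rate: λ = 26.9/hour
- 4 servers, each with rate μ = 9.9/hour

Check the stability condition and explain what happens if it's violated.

Stability requires ρ = λ/(cμ) < 1
ρ = 26.9/(4 × 9.9) = 26.9/39.60 = 0.6793
Since 0.6793 < 1, the system is STABLE.
The servers are busy 67.93% of the time.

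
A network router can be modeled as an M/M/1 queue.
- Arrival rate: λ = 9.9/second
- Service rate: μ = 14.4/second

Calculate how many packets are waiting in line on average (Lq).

ρ = λ/μ = 9.9/14.4 = 0.6875
For M/M/1: Lq = λ²/(μ(μ-λ))
Lq = 98.01/(14.4 × 4.50)
Lq = 1.5125 packets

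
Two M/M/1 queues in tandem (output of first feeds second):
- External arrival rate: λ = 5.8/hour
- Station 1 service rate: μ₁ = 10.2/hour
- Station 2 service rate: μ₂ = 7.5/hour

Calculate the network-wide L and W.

By Jackson's theorem, each station behaves as independent M/M/1.
Station 1: ρ₁ = 5.8/10.2 = 0.5686, L₁ = ρ₁/(1-ρ₁) = λ/(μ₁-λ) = 5.8/4.40 = 1.31818
Station 2: ρ₂ = 5.8/7.5 = 0.7733, L₂ = ρ₂/(1-ρ₂) = λ/(μ₂-λ) = 5.8/1.70 = 3.41176
Total: L = L₁ + L₂ = 1.31818 + 3.41176 = 4.7299
W = L/λ = 4.7299/5.8 = 0.8155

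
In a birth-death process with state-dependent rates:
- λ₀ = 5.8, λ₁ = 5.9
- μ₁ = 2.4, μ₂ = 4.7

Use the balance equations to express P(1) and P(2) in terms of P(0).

Balance equations:
State 0: λ₀P₀ = μ₁P₁ → P₁ = (λ₀/μ₁)P₀ = (5.8/2.4)P₀ = 2.4167P₀
State 1: P₂ = (λ₀λ₁)/(μ₁μ₂)P₀ = (5.8×5.9)/(2.4×4.7)P₀ = 3.0337P₀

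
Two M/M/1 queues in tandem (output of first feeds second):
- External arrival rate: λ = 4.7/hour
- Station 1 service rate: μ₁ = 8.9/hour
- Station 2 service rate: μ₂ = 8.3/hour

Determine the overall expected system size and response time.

By Jackson's theorem, each station behaves as independent M/M/1.
Station 1: ρ₁ = 4.7/8.9 = 0.5281, L₁ = ρ₁/(1-ρ₁) = λ/(μ₁-λ) = 4.7/4.20 = 1.1190
Station 2: ρ₂ = 4.7/8.3 = 0.5663, L₂ = ρ₂/(1-ρ₂) = λ/(μ₂-λ) = 4.7/3.60 = 1.3056
Total: L = L₁ + L₂ = 1.1190 + 1.3056 = 2.4246
W = L/λ = 2.4246/4.7 = 0.5159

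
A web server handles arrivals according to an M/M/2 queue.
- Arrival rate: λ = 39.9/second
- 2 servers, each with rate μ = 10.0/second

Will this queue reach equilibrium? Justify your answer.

Stability requires ρ = λ/(cμ) < 1
ρ = 39.9/(2 × 10.0) = 39.9/20.00 = 1.9950
Since 1.9950 ≥ 1, the system is UNSTABLE.
Need c > λ/μ = 39.9/10.0 = 3.99.
Minimum servers needed: c = 4.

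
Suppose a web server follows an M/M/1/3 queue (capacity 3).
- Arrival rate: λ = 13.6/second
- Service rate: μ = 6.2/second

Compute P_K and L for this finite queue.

ρ = λ/μ = 13.6/6.2 = 2.1935
P₀ = (1-ρ)/(1-ρ^(K+1)) = (1-2.1935)/(1-2.1935^4) = -1.1935/-22.1500 = 0.05388
P_K = P₀×ρ^K = 0.053883 × 2.1935^3 = 0.053883 × 10.5539 = 0.5687
Blocking probability P_3 = 0.5687 (56.87%)
L = ρ[1 - (K+1)ρ^K + Kρ^(K+1)] / [(1-ρ)(1-ρ^(K+1))]
L = 2.1935 × (1 - 4×10.5539 + 3×23.1500) / ((1 - 2.1935) × (1 - 23.1500)) = 2.3427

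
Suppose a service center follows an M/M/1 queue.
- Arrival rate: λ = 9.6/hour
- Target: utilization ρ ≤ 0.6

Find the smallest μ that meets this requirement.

ρ = λ/μ, so μ = λ/ρ
μ ≥ 9.6/0.6 = 16.0000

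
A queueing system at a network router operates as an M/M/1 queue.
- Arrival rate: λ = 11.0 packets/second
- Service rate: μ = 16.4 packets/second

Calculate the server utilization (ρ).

Server utilization: ρ = λ/μ
ρ = 11.0/16.4 = 0.6707
The server is busy 67.07% of the time.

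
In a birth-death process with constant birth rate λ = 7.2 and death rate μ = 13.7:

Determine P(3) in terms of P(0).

For constant rates: P(n)/P(0) = (λ/μ)^n
P(3)/P(0) = (7.2/13.7)^3 = 0.52555^3 = 0.1452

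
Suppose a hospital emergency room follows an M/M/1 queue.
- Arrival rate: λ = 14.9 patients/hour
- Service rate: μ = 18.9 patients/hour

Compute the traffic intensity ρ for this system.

Server utilization: ρ = λ/μ
ρ = 14.9/18.9 = 0.7884
The server is busy 78.84% of the time.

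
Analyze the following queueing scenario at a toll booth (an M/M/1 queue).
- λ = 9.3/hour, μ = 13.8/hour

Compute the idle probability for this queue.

ρ = λ/μ = 9.3/13.8 = 0.6739
P(0) = 1 - ρ = 1 - 0.6739 = 0.3261
The server is idle 32.61% of the time.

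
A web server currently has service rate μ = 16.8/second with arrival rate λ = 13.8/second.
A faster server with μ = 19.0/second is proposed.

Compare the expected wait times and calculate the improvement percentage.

System 1: ρ₁ = 13.8/16.8 = 0.8214, W₁ = 1/(16.8-13.8) = 0.33333
System 2: ρ₂ = 13.8/19.0 = 0.7263, W₂ = 1/(19.0-13.8) = 0.19231
Improvement: (W₁-W₂)/W₁ = (0.33333-0.19231)/0.33333 = 42.31%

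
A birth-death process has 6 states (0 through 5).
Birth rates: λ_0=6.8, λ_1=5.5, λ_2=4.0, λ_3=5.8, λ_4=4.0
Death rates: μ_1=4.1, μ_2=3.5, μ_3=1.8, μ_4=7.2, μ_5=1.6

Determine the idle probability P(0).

Ratios P(n)/P(0) = (λ₀···λₙ₋₁)/(μ₁···μₙ):
P(1)/P(0) = (6.8)/(4.1) = 1.6585
P(2)/P(0) = (6.8×5.5)/(4.1×3.5) = 2.6063
P(3)/P(0) = (6.8×5.5×4.0)/(4.1×3.5×1.8) = 5.7917
P(4)/P(0) = (6.8×5.5×4.0×5.8)/(4.1×3.5×1.8×7.2) = 4.6655
P(5)/P(0) = (6.8×5.5×4.0×5.8×4.0)/(4.1×3.5×1.8×7.2×1.6) = 11.6639

Normalization: ∑ P(n) = 1
P(0) × (1.0000 + 1.6585 + 2.6063 + 5.7917 + 4.6655 + 11.6639) = 1
P(0) × 27.3859 = 1
P(0) = 1/27.3859 = 0.03652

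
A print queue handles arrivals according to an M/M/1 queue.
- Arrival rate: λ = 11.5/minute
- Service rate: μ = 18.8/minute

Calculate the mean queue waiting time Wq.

First, compute utilization: ρ = λ/μ = 11.5/18.8 = 0.6117
For M/M/1: Wq = λ/(μ(μ-λ))
Wq = 11.5/(18.8 × (18.8-11.5))
Wq = 11.5/(18.8 × 7.30)
Wq = 0.08379 minutes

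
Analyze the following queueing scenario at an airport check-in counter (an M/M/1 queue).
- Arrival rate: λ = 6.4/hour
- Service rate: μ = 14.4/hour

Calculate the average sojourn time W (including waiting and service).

First, compute utilization: ρ = λ/μ = 6.4/14.4 = 0.4444
For M/M/1: W = 1/(μ-λ)
W = 1/(14.4-6.4) = 1/8.00
W = 0.1250 hours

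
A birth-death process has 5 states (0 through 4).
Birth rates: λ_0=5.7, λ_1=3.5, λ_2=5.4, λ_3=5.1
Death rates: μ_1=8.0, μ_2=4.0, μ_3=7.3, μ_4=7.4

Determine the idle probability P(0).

Ratios P(n)/P(0) = (λ₀···λₙ₋₁)/(μ₁···μₙ):
P(1)/P(0) = (5.7)/(8.0) = 0.7125
P(2)/P(0) = (5.7×3.5)/(8.0×4.0) = 0.6234
P(3)/P(0) = (5.7×3.5×5.4)/(8.0×4.0×7.3) = 0.4612
P(4)/P(0) = (5.7×3.5×5.4×5.1)/(8.0×4.0×7.3×7.4) = 0.3178

Normalization: ∑ P(n) = 1
P(0) × (1.0000 + 0.7125 + 0.6234 + 0.4612 + 0.3178) = 1
P(0) × 3.1149 = 1
P(0) = 1/3.1149 = 0.3210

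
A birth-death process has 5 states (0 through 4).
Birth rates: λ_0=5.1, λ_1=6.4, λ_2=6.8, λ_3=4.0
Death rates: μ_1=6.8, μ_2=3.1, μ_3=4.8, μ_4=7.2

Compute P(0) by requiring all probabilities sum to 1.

Ratios P(n)/P(0) = (λ₀···λₙ₋₁)/(μ₁···μₙ):
P(1)/P(0) = (5.1)/(6.8) = 0.750000
P(2)/P(0) = (5.1×6.4)/(6.8×3.1) = 1.54839
P(3)/P(0) = (5.1×6.4×6.8)/(6.8×3.1×4.8) = 2.19355
P(4)/P(0) = (5.1×6.4×6.8×4.0)/(6.8×3.1×4.8×7.2) = 1.21864

Normalization: ∑ P(n) = 1
P(0) × (1.00000 + 0.750000 + 1.54839 + 2.19355 + 1.21864) = 1
P(0) × 6.7106 = 1
P(0) = 1/6.7106 = 0.1490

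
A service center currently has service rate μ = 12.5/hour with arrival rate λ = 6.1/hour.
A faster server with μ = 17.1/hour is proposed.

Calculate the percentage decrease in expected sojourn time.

System 1: ρ₁ = 6.1/12.5 = 0.4880, W₁ = 1/(12.5-6.1) = 0.15625
System 2: ρ₂ = 6.1/17.1 = 0.3567, W₂ = 1/(17.1-6.1) = 0.090909
Improvement: (W₁-W₂)/W₁ = (0.15625-0.090909)/0.15625 = 41.82%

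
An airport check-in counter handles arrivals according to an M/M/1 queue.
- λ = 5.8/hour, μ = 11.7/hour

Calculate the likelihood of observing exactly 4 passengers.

ρ = λ/μ = 5.8/11.7 = 0.4957
P(n) = (1-ρ)ρⁿ
P(4) = (1-0.4957) × 0.4957^4
P(4) = 0.5043 × 0.06038
P(4) = 0.03045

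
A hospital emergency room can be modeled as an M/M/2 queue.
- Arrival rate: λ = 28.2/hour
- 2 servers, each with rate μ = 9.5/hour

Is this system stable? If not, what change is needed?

Stability requires ρ = λ/(cμ) < 1
ρ = 28.2/(2 × 9.5) = 28.2/19.00 = 1.4842
Since 1.4842 ≥ 1, the system is UNSTABLE.
Need c > λ/μ = 28.2/9.5 = 2.97.
Minimum servers needed: c = 3.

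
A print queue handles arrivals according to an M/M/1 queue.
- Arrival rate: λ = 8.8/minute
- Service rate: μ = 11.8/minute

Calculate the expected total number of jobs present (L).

ρ = λ/μ = 8.8/11.8 = 0.7458
For M/M/1: L = λ/(μ-λ)
L = 8.8/(11.8-8.8) = 8.8/3.00
L = 2.9333 jobs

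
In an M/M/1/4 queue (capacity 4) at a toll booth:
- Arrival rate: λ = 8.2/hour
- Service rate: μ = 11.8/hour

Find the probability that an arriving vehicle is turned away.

ρ = λ/μ = 8.2/11.8 = 0.6949
P₀ = (1-ρ)/(1-ρ^(K+1)) = (1-0.6949)/(1-0.6949^5) = 0.3051/0.8380 = 0.3641
P_K = P₀×ρ^K = 0.36410 × 0.6949^4 = 0.36410 × 0.23318 = 0.08490
Blocking probability = 8.49%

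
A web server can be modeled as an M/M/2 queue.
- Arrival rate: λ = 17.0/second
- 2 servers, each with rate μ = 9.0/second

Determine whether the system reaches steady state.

Stability requires ρ = λ/(cμ) < 1
ρ = 17.0/(2 × 9.0) = 17.0/18.00 = 0.9444
Since 0.9444 < 1, the system is STABLE.
The servers are busy 94.44% of the time.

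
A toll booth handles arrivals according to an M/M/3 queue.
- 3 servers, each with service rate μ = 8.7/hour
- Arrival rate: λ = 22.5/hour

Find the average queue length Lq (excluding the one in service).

Traffic intensity: ρ = λ/(cμ) = 22.5/(3×8.7) = 0.8621
Since ρ = 0.8621 < 1, system is stable.
Offered load a = λ/μ = cρ = 22.5/8.7 = 2.5862
P₀ = [ Σₙ₌₀^2 aⁿ/n! + a^3/(3!(1-ρ)) ]⁻¹
Σ = a^0/0! + a^1/1! + a^2/2! = 1.0000 + 2.5862 + 3.3442 = 6.9304
a^3/(3!(1-ρ)) = 17.2978/(6 × 0.137931) = 20.9015
P₀ = 1/(6.9304 + 20.9015) = 0.03593
Lq = P₀·a^3·ρ / (3!(1-ρ)²) = 0.035930 × 17.2978 × 0.86207 / (6 × 0.019025) = 4.6937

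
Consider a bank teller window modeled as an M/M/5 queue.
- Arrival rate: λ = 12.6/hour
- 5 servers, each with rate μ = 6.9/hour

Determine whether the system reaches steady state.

Stability requires ρ = λ/(cμ) < 1
ρ = 12.6/(5 × 6.9) = 12.6/34.50 = 0.3652
Since 0.3652 < 1, the system is STABLE.
The servers are busy 36.52% of the time.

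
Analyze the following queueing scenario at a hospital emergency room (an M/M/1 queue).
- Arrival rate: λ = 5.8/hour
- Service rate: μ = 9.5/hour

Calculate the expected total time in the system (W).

First, compute utilization: ρ = λ/μ = 5.8/9.5 = 0.6105
For M/M/1: W = 1/(μ-λ)
W = 1/(9.5-5.8) = 1/3.70
W = 0.2703 hours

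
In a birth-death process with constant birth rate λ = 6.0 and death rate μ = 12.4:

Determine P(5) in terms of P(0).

For constant rates: P(n)/P(0) = (λ/μ)^n
P(5)/P(0) = (6.0/12.4)^5 = 0.48387^5 = 0.02652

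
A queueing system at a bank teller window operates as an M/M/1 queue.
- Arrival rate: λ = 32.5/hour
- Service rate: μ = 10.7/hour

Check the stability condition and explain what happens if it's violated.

Stability requires ρ = λ/(cμ) < 1
ρ = 32.5/(1 × 10.7) = 32.5/10.70 = 3.0374
Since 3.0374 ≥ 1, the system is UNSTABLE.
Queue grows without bound. Need μ > λ = 32.5.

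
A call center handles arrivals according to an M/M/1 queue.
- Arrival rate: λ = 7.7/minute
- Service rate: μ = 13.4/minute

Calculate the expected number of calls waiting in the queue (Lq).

ρ = λ/μ = 7.7/13.4 = 0.5746
For M/M/1: Lq = λ²/(μ(μ-λ))
Lq = 59.29/(13.4 × 5.70)
Lq = 0.7763 calls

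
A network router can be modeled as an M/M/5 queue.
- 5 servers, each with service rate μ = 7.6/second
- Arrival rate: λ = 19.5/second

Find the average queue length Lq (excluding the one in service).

Traffic intensity: ρ = λ/(cμ) = 19.5/(5×7.6) = 0.5132
Since ρ = 0.5132 < 1, system is stable.
Offered load a = λ/μ = cρ = 19.5/7.6 = 2.5658
P₀ = [ Σₙ₌₀^4 aⁿ/n! + a^5/(5!(1-ρ)) ]⁻¹
Σ = a^0/0! + a^1/1! + a^2/2! + a^3/3! + a^4/4! = 1.00000 + 2.56579 + 3.29164 + 2.81522 + 1.80581 = 11.4785
a^5/(5!(1-ρ)) = 111.2001/(120 × 0.48684) = 1.9034
P₀ = 1/(11.4785 + 1.9034) = 0.07473
Lq = P₀·a^5·ρ / (5!(1-ρ)²) = 0.074728 × 111.2001 × 0.51316 / (120 × 0.23702) = 0.1499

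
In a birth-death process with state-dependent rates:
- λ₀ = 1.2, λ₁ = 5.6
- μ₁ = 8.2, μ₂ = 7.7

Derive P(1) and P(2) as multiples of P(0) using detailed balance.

Balance equations:
State 0: λ₀P₀ = μ₁P₁ → P₁ = (λ₀/μ₁)P₀ = (1.2/8.2)P₀ = 0.1463P₀
State 1: P₂ = (λ₀λ₁)/(μ₁μ₂)P₀ = (1.2×5.6)/(8.2×7.7)P₀ = 0.1064P₀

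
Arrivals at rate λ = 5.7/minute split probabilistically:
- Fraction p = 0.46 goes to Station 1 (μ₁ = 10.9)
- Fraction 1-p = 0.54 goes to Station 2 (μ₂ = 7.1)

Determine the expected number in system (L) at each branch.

Effective rates: λ₁ = 5.7×0.46 = 2.622, λ₂ = 5.7×0.54 = 3.078
Station 1: ρ₁ = 2.622/10.9 = 0.24055, L₁ = ρ₁/(1-ρ₁) = 0.24055/(1-0.24055) = 0.3167
Station 2: ρ₂ = 3.078/7.1 = 0.43352, L₂ = ρ₂/(1-ρ₂) = 0.43352/(1-0.43352) = 0.7653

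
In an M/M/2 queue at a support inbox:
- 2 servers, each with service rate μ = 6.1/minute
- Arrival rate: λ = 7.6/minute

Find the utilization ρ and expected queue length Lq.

Traffic intensity: ρ = λ/(cμ) = 7.6/(2×6.1) = 0.6230
Since ρ = 0.6230 < 1, system is stable.
Offered load a = λ/μ = cρ = 7.6/6.1 = 1.2459
P₀ = [ Σₙ₌₀^1 aⁿ/n! + a^2/(2!(1-ρ)) ]⁻¹
Σ = a^0/0! + a^1/1! = 1.0000 + 1.2459 = 2.2459
a^2/(2!(1-ρ)) = 1.55227/(2 × 0.377049) = 2.0584
P₀ = 1/(2.2459 + 2.0584) = 0.2323
Lq = P₀·a^2·ρ / (2!(1-ρ)²) = 0.23232 × 1.5523 × 0.62295 / (2 × 0.14217) = 0.7901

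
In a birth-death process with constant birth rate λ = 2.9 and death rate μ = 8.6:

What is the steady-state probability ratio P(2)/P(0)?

For constant rates: P(n)/P(0) = (λ/μ)^n
P(2)/P(0) = (2.9/8.6)^2 = 0.3372^2 = 0.1137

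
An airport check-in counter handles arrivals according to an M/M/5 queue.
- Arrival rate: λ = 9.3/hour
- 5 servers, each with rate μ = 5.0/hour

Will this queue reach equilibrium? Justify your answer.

Stability requires ρ = λ/(cμ) < 1
ρ = 9.3/(5 × 5.0) = 9.3/25.00 = 0.3720
Since 0.3720 < 1, the system is STABLE.
The servers are busy 37.20% of the time.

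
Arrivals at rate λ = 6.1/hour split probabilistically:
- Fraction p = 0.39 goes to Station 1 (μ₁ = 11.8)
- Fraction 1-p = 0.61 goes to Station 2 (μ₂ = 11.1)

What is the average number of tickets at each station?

Effective rates: λ₁ = 6.1×0.39 = 2.379, λ₂ = 6.1×0.61 = 3.721
Station 1: ρ₁ = 2.379/11.8 = 0.2016, L₁ = ρ₁/(1-ρ₁) = 0.2016/(1-0.2016) = 0.2525
Station 2: ρ₂ = 3.721/11.1 = 0.33523, L₂ = ρ₂/(1-ρ₂) = 0.33523/(1-0.33523) = 0.5043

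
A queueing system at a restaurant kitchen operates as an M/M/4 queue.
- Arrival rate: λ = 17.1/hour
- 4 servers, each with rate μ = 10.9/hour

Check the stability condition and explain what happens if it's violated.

Stability requires ρ = λ/(cμ) < 1
ρ = 17.1/(4 × 10.9) = 17.1/43.60 = 0.3922
Since 0.3922 < 1, the system is STABLE.
The servers are busy 39.22% of the time.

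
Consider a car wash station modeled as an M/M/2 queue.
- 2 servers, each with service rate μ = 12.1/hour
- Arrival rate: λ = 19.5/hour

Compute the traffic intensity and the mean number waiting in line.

Traffic intensity: ρ = λ/(cμ) = 19.5/(2×12.1) = 0.8058
Since ρ = 0.8058 < 1, system is stable.
Offered load a = λ/μ = cρ = 19.5/12.1 = 1.6116
P₀ = [ Σₙ₌₀^1 aⁿ/n! + a^2/(2!(1-ρ)) ]⁻¹
Σ = a^0/0! + a^1/1! = 1.0000 + 1.6116 = 2.6116
a^2/(2!(1-ρ)) = 2.59716/(2 × 0.194215) = 6.6863
P₀ = 1/(2.6116 + 6.6863) = 0.1076
Lq = P₀·a^2·ρ / (2!(1-ρ)²) = 0.10755 × 2.5972 × 0.80579 / (2 × 0.037719) = 2.9836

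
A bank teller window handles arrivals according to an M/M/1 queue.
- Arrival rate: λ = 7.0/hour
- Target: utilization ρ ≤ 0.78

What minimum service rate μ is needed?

ρ = λ/μ, so μ = λ/ρ
μ ≥ 7.0/0.78 = 8.9744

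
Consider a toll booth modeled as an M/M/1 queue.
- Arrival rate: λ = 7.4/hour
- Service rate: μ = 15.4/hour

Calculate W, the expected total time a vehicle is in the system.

First, compute utilization: ρ = λ/μ = 7.4/15.4 = 0.4805
For M/M/1: W = 1/(μ-λ)
W = 1/(15.4-7.4) = 1/8.00
W = 0.1250 hours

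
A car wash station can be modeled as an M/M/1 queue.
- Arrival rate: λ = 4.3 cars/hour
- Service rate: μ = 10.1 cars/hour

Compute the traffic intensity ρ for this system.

Server utilization: ρ = λ/μ
ρ = 4.3/10.1 = 0.4257
The server is busy 42.57% of the time.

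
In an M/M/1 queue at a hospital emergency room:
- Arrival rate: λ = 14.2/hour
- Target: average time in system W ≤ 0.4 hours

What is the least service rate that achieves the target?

For M/M/1: W = 1/(μ-λ)
Need W ≤ 0.4, so 1/(μ-λ) ≤ 0.4
μ - λ ≥ 1/0.4 = 2.5000
μ ≥ 14.2 + 2.5000 = 16.7000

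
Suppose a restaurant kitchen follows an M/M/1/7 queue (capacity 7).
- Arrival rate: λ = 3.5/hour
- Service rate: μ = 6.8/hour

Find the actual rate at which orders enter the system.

ρ = λ/μ = 3.5/6.8 = 0.5147
P₀ = (1-ρ)/(1-ρ^(K+1)) = (1-0.5147)/(1-0.5147^8) = 0.4853/0.9951 = 0.4877
P_K = P₀×ρ^K = 0.4877 × 0.5147^7 = 0.4877 × 0.009569 = 0.004667
λ_eff = λ(1-P_K) = 3.5 × (1 - 0.004667) = 3.5 × 0.99533 = 3.4837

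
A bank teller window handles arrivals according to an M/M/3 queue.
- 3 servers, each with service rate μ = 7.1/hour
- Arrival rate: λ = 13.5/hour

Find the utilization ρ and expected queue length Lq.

Traffic intensity: ρ = λ/(cμ) = 13.5/(3×7.1) = 0.6338
Since ρ = 0.6338 < 1, system is stable.
Offered load a = λ/μ = cρ = 13.5/7.1 = 1.9014
P₀ = [ Σₙ₌₀^2 aⁿ/n! + a^3/(3!(1-ρ)) ]⁻¹
Σ = a^0/0! + a^1/1! + a^2/2! = 1.0000 + 1.9014 + 1.8077 = 4.7091
a^3/(3!(1-ρ)) = 6.8743/(6 × 0.3662) = 3.1287
P₀ = 1/(4.7091 + 3.1287) = 0.1276
Lq = P₀·a^3·ρ / (3!(1-ρ)²) = 0.12759 × 6.8743 × 0.63380 / (6 × 0.13410) = 0.6909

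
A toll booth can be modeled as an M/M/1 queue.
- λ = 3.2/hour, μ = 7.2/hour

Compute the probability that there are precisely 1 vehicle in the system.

ρ = λ/μ = 3.2/7.2 = 0.4444
P(n) = (1-ρ)ρⁿ
P(1) = (1-0.4444) × 0.4444^1
P(1) = 0.5556 × 0.4444
P(1) = 0.2469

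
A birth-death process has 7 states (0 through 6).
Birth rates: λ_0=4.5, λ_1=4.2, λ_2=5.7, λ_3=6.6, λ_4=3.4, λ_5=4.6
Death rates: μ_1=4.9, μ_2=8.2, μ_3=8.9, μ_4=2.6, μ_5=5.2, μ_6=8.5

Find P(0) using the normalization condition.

Ratios P(n)/P(0) = (λ₀···λₙ₋₁)/(μ₁···μₙ):
P(1)/P(0) = (4.5)/(4.9) = 0.91837
P(2)/P(0) = (4.5×4.2)/(4.9×8.2) = 0.47038
P(3)/P(0) = (4.5×4.2×5.7)/(4.9×8.2×8.9) = 0.30126
P(4)/P(0) = (4.5×4.2×5.7×6.6)/(4.9×8.2×8.9×2.6) = 0.76473
P(5)/P(0) = (4.5×4.2×5.7×6.6×3.4)/(4.9×8.2×8.9×2.6×5.2) = 0.50001
P(6)/P(0) = (4.5×4.2×5.7×6.6×3.4×4.6)/(4.9×8.2×8.9×2.6×5.2×8.5) = 0.27060

Normalization: ∑ P(n) = 1
P(0) × (1.0000 + 0.91837 + 0.47038 + 0.30126 + 0.76473 + 0.50001 + 0.27060) = 1
P(0) × 4.2253 = 1
P(0) = 1/4.2253 = 0.2367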